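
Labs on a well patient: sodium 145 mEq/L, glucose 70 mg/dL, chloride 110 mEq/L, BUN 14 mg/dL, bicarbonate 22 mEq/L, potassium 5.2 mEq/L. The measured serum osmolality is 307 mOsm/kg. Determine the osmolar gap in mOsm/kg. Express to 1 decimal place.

8.1 mOsm/kg

Calculated osmolality = 2·Na + glucose/18 + BUN/2.8
= 2·145 + 70/18 + 14/2.8
= 290 + 3.89 + 5
= 298.89 mOsm/kg ≈ 298.9 mOsm/kg
Osmolar gap = measured − calculated = 307 − 298.9 = 8.1 mOsm/kg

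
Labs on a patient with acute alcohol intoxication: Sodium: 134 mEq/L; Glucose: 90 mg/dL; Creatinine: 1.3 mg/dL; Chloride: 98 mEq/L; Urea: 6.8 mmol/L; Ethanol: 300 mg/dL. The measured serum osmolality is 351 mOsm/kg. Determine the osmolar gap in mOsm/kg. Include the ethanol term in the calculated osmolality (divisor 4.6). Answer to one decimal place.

6.0 mOsm/kg

Calculated osmolality = 2·Na + glucose/18 + urea + ethanol/4.6
= 2·134 + 90/18 + 6.8 + 300/4.6
= 268 + 5 + 6.80 + 65.22
= 345.02 mOsm/kg ≈ 345.0 mOsm/kg
Osmolar gap = measured − calculated = 351 − 345.0 = 6.0 mOsm/kg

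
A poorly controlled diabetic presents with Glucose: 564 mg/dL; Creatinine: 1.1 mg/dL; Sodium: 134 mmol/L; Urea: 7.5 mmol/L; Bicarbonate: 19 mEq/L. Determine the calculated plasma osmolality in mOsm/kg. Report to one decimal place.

306.8 mOsm/kg

Calculated osmolality = 2·Na + glucose/18 + urea
= 2·134 + 564/18 + 7.5
= 268 + 31.33 + 7.50
= 306.83 mOsm/kg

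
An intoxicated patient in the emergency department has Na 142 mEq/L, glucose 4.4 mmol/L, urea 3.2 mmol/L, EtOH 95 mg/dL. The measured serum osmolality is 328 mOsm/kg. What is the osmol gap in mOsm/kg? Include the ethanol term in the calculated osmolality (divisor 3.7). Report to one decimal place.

Calculated osmolality = 2·Na + glucose + urea + ethanol/3.7
= 2·142 + 4.4 + 3.2 + 95/3.7
= 284 + 4.40 + 3.20 + 25.68
= 317.28 mOsm/kg ≈ 317.3 mOsm/kg
Osmolar gap = measured − calculated = 328 − 317.3 = 10.7 mOsm/kg

10.7 mOsm/kg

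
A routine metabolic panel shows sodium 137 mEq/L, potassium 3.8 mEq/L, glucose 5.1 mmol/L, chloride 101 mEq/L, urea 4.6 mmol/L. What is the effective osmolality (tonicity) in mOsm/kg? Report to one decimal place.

279.1 mOsm/kg

Effective osmolality excludes urea (freely permeant across cell membranes):
2·Na + glucose
= 2·137 + 5.1
= 274 + 5.1
= 279.1 mOsm/kg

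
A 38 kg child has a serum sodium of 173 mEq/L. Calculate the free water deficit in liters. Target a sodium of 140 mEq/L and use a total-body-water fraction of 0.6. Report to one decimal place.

TBW = 0.6 · 38 = 22.8 L
Free water deficit = TBW · (Na/140 − 1)
= 22.8 · (173/140 − 1)
= 22.8 · 0.2357
= 5.37 L

5.4 L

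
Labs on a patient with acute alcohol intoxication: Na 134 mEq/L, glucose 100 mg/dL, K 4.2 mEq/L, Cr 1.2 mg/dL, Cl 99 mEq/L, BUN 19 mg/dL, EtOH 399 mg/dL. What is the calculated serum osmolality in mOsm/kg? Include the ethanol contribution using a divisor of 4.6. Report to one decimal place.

367.1 mOsm/kg

Calculated osmolality = 2·Na + glucose/18 + BUN/2.8 + ethanol/4.6
= 2·134 + 100/18 + 19/2.8 + 399/4.6
= 268 + 5.56 + 6.79 + 86.74
= 367.09 mOsm/kg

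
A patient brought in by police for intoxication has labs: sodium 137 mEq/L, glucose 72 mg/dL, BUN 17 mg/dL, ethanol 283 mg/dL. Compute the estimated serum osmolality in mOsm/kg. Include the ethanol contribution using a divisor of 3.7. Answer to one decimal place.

360.6 mOsm/kg

Calculated osmolality = 2·Na + glucose/18 + BUN/2.8 + ethanol/3.7
= 2·137 + 72/18 + 17/2.8 + 283/3.7
= 274 + 4 + 6.07 + 76.49
= 360.56 mOsm/kg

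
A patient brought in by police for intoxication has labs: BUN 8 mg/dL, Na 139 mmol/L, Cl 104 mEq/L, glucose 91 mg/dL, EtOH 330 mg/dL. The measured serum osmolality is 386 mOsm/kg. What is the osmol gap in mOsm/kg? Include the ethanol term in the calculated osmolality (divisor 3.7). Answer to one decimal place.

Calculated osmolality = 2·Na + glucose/18 + BUN/2.8 + ethanol/3.7
= 2·139 + 91/18 + 8/2.8 + 330/3.7
= 278 + 5.06 + 2.86 + 89.19
= 375.11 mOsm/kg ≈ 375.1 mOsm/kg
Osmolar gap = measured − calculated = 386 − 375.1 = 10.9 mOsm/kg

10.9 mOsm/kg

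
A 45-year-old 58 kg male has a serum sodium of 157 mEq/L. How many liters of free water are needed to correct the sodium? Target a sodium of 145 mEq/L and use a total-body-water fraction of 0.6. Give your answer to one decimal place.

2.9 L

TBW = 0.6 · 58 = 34.8 L
Free water deficit = TBW · (Na/145 − 1)
= 34.8 · (157/145 − 1)
= 34.8 · 0.0828
= 2.88 L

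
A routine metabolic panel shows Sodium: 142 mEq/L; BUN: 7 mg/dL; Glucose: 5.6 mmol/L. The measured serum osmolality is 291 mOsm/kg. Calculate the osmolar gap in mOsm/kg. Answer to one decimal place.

-1.1 mOsm/kg

Calculated osmolality = 2·Na + glucose + BUN/2.8
= 2·142 + 5.6 + 7/2.8
= 284 + 5.60 + 2.50
= 292.1 mOsm/kg ≈ 292.1 mOsm/kg
Osmolar gap = measured − calculated = 291 − 292.1 = -1.1 mOsm/kg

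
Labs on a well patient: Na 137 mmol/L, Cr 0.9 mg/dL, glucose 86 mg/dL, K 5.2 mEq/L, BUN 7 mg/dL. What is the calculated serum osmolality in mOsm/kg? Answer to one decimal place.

281.3 mOsm/kg

Calculated osmolality = 2·Na + glucose/18 + BUN/2.8
= 2·137 + 86/18 + 7/2.8
= 274 + 4.78 + 2.50
= 281.28 mOsm/kg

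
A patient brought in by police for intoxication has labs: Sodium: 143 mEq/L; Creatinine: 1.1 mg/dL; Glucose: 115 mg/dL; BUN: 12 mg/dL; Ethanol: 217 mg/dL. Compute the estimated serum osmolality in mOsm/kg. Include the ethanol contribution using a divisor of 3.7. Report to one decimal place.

355.3 mOsm/kg

Calculated osmolality = 2·Na + glucose/18 + BUN/2.8 + ethanol/3.7
= 2·143 + 115/18 + 12/2.8 + 217/3.7
= 286 + 6.39 + 4.29 + 58.65
= 355.33 mOsm/kg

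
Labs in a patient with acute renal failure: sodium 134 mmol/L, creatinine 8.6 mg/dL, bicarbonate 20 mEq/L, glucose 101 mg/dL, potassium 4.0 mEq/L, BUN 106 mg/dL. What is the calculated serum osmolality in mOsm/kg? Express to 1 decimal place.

Calculated osmolality = 2·Na + glucose/18 + BUN/2.8
= 2·134 + 101/18 + 106/2.8
= 268 + 5.61 + 37.86
= 311.47 mOsm/kg

311.5 mOsm/kg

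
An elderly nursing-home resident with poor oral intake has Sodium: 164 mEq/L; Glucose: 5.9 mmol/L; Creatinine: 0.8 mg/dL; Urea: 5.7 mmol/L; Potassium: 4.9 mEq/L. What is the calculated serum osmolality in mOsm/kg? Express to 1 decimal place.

339.6 mOsm/kg

Calculated osmolality = 2·Na + glucose + urea
= 2·164 + 5.9 + 5.7
= 328 + 5.90 + 5.70
= 339.6 mOsm/kg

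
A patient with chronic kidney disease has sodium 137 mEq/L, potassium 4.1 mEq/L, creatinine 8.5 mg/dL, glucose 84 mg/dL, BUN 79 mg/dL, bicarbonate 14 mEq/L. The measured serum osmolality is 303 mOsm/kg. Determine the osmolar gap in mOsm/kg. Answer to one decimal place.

-3.9 mOsm/kg

Calculated osmolality = 2·Na + glucose/18 + BUN/2.8
= 2·137 + 84/18 + 79/2.8
= 274 + 4.67 + 28.21
= 306.88 mOsm/kg ≈ 306.9 mOsm/kg
Osmolar gap = measured − calculated = 303 − 306.9 = -3.9 mOsm/kg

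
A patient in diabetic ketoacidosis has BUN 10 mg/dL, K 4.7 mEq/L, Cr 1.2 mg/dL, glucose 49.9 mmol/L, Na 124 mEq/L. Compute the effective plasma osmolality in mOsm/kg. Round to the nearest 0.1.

Effective osmolality excludes urea (freely permeant across cell membranes):
2·Na + glucose
= 2·124 + 49.9
= 248 + 49.9
= 297.9 mOsm/kg

297.9 mOsm/kg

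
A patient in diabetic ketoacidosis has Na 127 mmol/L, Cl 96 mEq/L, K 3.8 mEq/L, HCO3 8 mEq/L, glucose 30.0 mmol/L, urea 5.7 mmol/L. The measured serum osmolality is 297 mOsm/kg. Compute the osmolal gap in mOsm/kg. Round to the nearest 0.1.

7.3 mOsm/kg

Calculated osmolality = 2·Na + glucose + urea
= 2·127 + 30 + 5.7
= 254 + 30 + 5.70
= 289.7 mOsm/kg ≈ 289.7 mOsm/kg
Osmolar gap = measured − calculated = 297 − 289.7 = 7.3 mOsm/kg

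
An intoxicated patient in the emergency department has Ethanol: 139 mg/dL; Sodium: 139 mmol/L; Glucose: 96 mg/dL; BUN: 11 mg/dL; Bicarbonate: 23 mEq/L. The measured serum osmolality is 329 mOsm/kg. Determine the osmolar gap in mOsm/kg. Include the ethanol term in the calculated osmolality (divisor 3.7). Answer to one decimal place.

Calculated osmolality = 2·Na + glucose/18 + BUN/2.8 + ethanol/3.7
= 2·139 + 96/18 + 11/2.8 + 139/3.7
= 278 + 5.33 + 3.93 + 37.57
= 324.83 mOsm/kg ≈ 324.8 mOsm/kg
Osmolar gap = measured − calculated = 329 − 324.8 = 4.2 mOsm/kg

4.2 mOsm/kg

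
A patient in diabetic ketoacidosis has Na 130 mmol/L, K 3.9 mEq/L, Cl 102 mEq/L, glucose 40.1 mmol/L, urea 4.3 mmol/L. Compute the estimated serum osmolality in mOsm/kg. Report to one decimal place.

304.4 mOsm/kg

Calculated osmolality = 2·Na + glucose + urea
= 2·130 + 40.1 + 4.3
= 260 + 40.10 + 4.30
= 304.4 mOsm/kg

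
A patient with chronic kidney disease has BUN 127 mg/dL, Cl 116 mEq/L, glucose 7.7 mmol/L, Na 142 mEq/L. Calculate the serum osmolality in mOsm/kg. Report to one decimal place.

337.1 mOsm/kg

Calculated osmolality = 2·Na + glucose + BUN/2.8
= 2·142 + 7.7 + 127/2.8
= 284 + 7.70 + 45.36
= 337.06 mOsm/kg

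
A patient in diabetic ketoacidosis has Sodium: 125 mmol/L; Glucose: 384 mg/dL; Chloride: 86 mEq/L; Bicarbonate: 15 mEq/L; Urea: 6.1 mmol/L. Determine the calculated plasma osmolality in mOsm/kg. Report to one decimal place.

Calculated osmolality = 2·Na + glucose/18 + urea
= 2·125 + 384/18 + 6.1
= 250 + 21.33 + 6.10
= 277.43 mOsm/kg

277.4 mOsm/kg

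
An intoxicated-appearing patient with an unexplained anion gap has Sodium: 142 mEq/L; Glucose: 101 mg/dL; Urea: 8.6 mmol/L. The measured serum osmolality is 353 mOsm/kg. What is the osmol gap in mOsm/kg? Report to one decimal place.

54.8 mOsm/kg

Calculated osmolality = 2·Na + glucose/18 + urea
= 2·142 + 101/18 + 8.6
= 284 + 5.61 + 8.60
= 298.21 mOsm/kg ≈ 298.2 mOsm/kg
Osmolar gap = measured − calculated = 353 − 298.2 = 54.8 mOsm/kg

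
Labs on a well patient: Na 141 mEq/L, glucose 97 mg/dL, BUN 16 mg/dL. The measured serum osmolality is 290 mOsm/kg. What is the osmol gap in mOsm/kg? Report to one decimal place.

-3.1 mOsm/kg

Calculated osmolality = 2·Na + glucose/18 + BUN/2.8
= 2·141 + 97/18 + 16/2.8
= 282 + 5.39 + 5.71
= 293.1 mOsm/kg ≈ 293.1 mOsm/kg
Osmolar gap = measured − calculated = 290 − 293.1 = -3.1 mOsm/kg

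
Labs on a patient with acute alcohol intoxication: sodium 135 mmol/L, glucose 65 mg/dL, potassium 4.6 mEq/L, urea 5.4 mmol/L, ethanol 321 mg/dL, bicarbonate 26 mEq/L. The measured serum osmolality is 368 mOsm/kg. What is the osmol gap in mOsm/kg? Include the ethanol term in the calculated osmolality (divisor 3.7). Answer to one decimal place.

2.2 mOsm/kg

Calculated osmolality = 2·Na + glucose/18 + urea + ethanol/3.7
= 2·135 + 65/18 + 5.4 + 321/3.7
= 270 + 3.61 + 5.40 + 86.76
= 365.77 mOsm/kg ≈ 365.8 mOsm/kg
Osmolar gap = measured − calculated = 368 − 365.8 = 2.2 mOsm/kg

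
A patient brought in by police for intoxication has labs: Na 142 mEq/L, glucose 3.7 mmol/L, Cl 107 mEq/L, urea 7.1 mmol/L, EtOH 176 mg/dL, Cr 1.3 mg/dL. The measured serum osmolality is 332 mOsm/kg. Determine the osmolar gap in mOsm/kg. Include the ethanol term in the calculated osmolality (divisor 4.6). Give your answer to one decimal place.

Calculated osmolality = 2·Na + glucose + urea + ethanol/4.6
= 2·142 + 3.7 + 7.1 + 176/4.6
= 284 + 3.70 + 7.10 + 38.26
= 333.06 mOsm/kg ≈ 333.1 mOsm/kg
Osmolar gap = measured − calculated = 332 − 333.1 = -1.1 mOsm/kg

-1.1 mOsm/kg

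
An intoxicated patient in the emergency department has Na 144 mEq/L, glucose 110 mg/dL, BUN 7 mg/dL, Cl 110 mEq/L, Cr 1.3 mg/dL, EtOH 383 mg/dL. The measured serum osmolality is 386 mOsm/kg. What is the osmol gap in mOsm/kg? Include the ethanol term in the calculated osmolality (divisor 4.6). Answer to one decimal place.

6.1 mOsm/kg

Calculated osmolality = 2·Na + glucose/18 + BUN/2.8 + ethanol/4.6
= 2·144 + 110/18 + 7/2.8 + 383/4.6
= 288 + 6.11 + 2.50 + 83.26
= 379.87 mOsm/kg ≈ 379.9 mOsm/kg
Osmolar gap = measured − calculated = 386 − 379.9 = 6.1 mOsm/kg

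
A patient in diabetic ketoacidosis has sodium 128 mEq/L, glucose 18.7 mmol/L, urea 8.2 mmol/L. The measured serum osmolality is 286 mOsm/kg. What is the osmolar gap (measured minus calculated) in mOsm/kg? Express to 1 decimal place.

3.1 mOsm/kg

Calculated osmolality = 2·Na + glucose + urea
= 2·128 + 18.7 + 8.2
= 256 + 18.70 + 8.20
= 282.9 mOsm/kg ≈ 282.9 mOsm/kg
Osmolar gap = measured − calculated = 286 − 282.9 = 3.1 mOsm/kg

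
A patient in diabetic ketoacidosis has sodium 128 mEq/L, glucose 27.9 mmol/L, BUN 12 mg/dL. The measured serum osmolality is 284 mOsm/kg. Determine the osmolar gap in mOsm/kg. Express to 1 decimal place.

Calculated osmolality = 2·Na + glucose + BUN/2.8
= 2·128 + 27.9 + 12/2.8
= 256 + 27.90 + 4.29
= 288.19 mOsm/kg ≈ 288.2 mOsm/kg
Osmolar gap = measured − calculated = 284 − 288.2 = -4.2 mOsm/kg

-4.2 mOsm/kg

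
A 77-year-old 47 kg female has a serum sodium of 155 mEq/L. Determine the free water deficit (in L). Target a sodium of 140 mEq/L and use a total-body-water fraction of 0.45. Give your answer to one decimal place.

TBW = 0.45 · 47 = 21.15 L
Free water deficit = TBW · (Na/140 − 1)
= 21.15 · (155/140 − 1)
= 21.15 · 0.1071
= 2.27 L

2.3 L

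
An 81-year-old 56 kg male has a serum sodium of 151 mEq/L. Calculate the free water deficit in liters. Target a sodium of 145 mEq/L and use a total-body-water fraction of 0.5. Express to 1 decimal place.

1.2 L

TBW = 0.5 · 56 = 28 L
Free water deficit = TBW · (Na/145 − 1)
= 28 · (151/145 − 1)
= 28 · 0.0414
= 1.16 L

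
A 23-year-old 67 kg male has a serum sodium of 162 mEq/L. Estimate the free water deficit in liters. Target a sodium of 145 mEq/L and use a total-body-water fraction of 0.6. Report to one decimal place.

TBW = 0.6 · 67 = 40.2 L
Free water deficit = TBW · (Na/145 − 1)
= 40.2 · (162/145 − 1)
= 40.2 · 0.1172
= 4.71 L

4.7 L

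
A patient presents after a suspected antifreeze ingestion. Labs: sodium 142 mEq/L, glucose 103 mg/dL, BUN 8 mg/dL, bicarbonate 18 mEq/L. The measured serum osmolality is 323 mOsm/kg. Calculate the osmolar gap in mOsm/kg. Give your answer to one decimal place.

30.4 mOsm/kg

Calculated osmolality = 2·Na + glucose/18 + BUN/2.8
= 2·142 + 103/18 + 8/2.8
= 284 + 5.72 + 2.86
= 292.58 mOsm/kg ≈ 292.6 mOsm/kg
Osmolar gap = measured − calculated = 323 − 292.6 = 30.4 mOsm/kg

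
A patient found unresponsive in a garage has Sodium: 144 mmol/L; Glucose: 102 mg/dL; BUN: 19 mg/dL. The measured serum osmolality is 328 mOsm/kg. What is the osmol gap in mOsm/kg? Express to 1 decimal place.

Calculated osmolality = 2·Na + glucose/18 + BUN/2.8
= 2·144 + 102/18 + 19/2.8
= 288 + 5.67 + 6.79
= 300.46 mOsm/kg ≈ 300.5 mOsm/kg
Osmolar gap = measured − calculated = 328 − 300.5 = 27.5 mOsm/kg

27.5 mOsm/kg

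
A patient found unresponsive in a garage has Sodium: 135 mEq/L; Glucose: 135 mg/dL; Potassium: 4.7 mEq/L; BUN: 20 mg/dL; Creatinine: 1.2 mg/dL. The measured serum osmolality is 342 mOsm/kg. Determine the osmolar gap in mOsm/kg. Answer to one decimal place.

57.4 mOsm/kg

Calculated osmolality = 2·Na + glucose/18 + BUN/2.8
= 2·135 + 135/18 + 20/2.8
= 270 + 7.50 + 7.14
= 284.64 mOsm/kg ≈ 284.6 mOsm/kg
Osmolar gap = measured − calculated = 342 − 284.6 = 57.4 mOsm/kg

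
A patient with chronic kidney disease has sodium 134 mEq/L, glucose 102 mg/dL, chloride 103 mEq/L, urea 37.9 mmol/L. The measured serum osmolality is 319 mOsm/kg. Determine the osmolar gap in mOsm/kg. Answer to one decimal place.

Calculated osmolality = 2·Na + glucose/18 + urea
= 2·134 + 102/18 + 37.9
= 268 + 5.67 + 37.90
= 311.57 mOsm/kg ≈ 311.6 mOsm/kg
Osmolar gap = measured − calculated = 319 − 311.6 = 7.4 mOsm/kg

7.4 mOsm/kg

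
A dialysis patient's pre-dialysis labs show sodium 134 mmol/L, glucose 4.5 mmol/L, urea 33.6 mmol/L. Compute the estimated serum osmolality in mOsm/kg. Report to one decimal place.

Calculated osmolality = 2·Na + glucose + urea
= 2·134 + 4.5 + 33.6
= 268 + 4.50 + 33.60
= 306.1 mOsm/kg

306.1 mOsm/kg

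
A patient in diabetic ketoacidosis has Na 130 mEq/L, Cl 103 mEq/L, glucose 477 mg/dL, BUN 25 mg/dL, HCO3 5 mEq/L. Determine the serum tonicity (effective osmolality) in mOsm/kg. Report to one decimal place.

Effective osmolality excludes urea (freely permeant across cell membranes):
2·Na + glucose/18
= 2·130 + 477/18
= 260 + 26.5
= 286.5 mOsm/kg

286.5 mOsm/kg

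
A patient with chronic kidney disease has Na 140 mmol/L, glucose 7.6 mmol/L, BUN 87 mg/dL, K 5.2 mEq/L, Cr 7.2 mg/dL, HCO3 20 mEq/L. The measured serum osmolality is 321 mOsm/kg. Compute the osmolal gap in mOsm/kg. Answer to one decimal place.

Calculated osmolality = 2·Na + glucose + BUN/2.8
= 2·140 + 7.6 + 87/2.8
= 280 + 7.60 + 31.07
= 318.67 mOsm/kg ≈ 318.7 mOsm/kg
Osmolar gap = measured − calculated = 321 − 318.7 = 2.3 mOsm/kg

2.3 mOsm/kg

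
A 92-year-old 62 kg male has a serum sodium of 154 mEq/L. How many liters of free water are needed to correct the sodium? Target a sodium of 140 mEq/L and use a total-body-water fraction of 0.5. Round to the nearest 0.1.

3.1 L

TBW = 0.5 · 62 = 31 L
Free water deficit = TBW · (Na/140 − 1)
= 31 · (154/140 − 1)
= 31 · 0.1
= 3.1 L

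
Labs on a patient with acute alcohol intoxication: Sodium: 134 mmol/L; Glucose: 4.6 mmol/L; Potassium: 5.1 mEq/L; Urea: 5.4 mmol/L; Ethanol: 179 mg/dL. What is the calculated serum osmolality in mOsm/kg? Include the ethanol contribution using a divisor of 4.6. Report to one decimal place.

316.9 mOsm/kg

Calculated osmolality = 2·Na + glucose + urea + ethanol/4.6
= 2·134 + 4.6 + 5.4 + 179/4.6
= 268 + 4.60 + 5.40 + 38.91
= 316.91 mOsm/kg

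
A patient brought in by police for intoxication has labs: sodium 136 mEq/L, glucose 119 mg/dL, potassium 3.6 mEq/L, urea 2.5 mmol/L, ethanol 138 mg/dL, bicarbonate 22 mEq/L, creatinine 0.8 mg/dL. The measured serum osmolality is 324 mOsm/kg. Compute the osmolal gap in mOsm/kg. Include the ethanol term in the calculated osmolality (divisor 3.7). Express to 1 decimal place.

Calculated osmolality = 2·Na + glucose/18 + urea + ethanol/3.7
= 2·136 + 119/18 + 2.5 + 138/3.7
= 272 + 6.61 + 2.50 + 37.30
= 318.41 mOsm/kg ≈ 318.4 mOsm/kg
Osmolar gap = measured − calculated = 324 − 318.4 = 5.6 mOsm/kg

5.6 mOsm/kg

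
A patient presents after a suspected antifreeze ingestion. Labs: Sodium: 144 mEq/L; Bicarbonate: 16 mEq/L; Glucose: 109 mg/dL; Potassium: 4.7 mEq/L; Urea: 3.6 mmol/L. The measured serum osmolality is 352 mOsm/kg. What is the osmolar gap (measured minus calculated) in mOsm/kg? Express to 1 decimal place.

54.3 mOsm/kg

Calculated osmolality = 2·Na + glucose/18 + urea
= 2·144 + 109/18 + 3.6
= 288 + 6.06 + 3.60
= 297.66 mOsm/kg ≈ 297.7 mOsm/kg
Osmolar gap = measured − calculated = 352 − 297.7 = 54.3 mOsm/kg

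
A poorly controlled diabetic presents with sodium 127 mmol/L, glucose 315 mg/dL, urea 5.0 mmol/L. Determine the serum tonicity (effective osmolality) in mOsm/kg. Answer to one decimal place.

Effective osmolality excludes urea (freely permeant across cell membranes):
2·Na + glucose/18
= 2·127 + 315/18
= 254 + 17.5
= 271.5 mOsm/kg

271.5 mOsm/kg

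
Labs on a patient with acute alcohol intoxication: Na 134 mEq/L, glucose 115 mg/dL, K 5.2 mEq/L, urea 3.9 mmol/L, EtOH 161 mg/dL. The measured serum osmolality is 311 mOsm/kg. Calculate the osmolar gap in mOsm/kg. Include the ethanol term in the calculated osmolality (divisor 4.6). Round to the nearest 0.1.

Calculated osmolality = 2·Na + glucose/18 + urea + ethanol/4.6
= 2·134 + 115/18 + 3.9 + 161/4.6
= 268 + 6.39 + 3.90 + 35
= 313.29 mOsm/kg ≈ 313.3 mOsm/kg
Osmolar gap = measured − calculated = 311 − 313.3 = -2.3 mOsm/kg

-2.3 mOsm/kg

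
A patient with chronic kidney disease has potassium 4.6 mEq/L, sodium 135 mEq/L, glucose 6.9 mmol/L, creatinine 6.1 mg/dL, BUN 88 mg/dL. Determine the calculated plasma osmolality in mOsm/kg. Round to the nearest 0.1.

Calculated osmolality = 2·Na + glucose + BUN/2.8
= 2·135 + 6.9 + 88/2.8
= 270 + 6.90 + 31.43
= 308.33 mOsm/kg

308.3 mOsm/kg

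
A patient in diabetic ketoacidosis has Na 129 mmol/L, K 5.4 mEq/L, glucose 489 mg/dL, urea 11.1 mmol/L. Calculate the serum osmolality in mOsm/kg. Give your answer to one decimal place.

Calculated osmolality = 2·Na + glucose/18 + urea
= 2·129 + 489/18 + 11.1
= 258 + 27.17 + 11.10
= 296.27 mOsm/kg

296.3 mOsm/kg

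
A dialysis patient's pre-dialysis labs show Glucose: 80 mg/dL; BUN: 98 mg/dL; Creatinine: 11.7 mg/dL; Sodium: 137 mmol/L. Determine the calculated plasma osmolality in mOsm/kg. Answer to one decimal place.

313.4 mOsm/kg

Calculated osmolality = 2·Na + glucose/18 + BUN/2.8
= 2·137 + 80/18 + 98/2.8
= 274 + 4.44 + 35
= 313.44 mOsm/kg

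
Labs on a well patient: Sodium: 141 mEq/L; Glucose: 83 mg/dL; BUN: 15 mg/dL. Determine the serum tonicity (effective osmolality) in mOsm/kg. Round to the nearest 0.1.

286.6 mOsm/kg

Effective osmolality excludes urea (freely permeant across cell membranes):
2·Na + glucose/18
= 2·141 + 83/18
= 282 + 4.61
= 286.61 mOsm/kg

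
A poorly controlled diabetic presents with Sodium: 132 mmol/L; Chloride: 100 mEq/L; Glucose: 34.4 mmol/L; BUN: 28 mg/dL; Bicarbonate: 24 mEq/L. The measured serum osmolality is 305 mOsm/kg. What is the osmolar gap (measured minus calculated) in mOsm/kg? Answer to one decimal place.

Calculated osmolality = 2·Na + glucose + BUN/2.8
= 2·132 + 34.4 + 28/2.8
= 264 + 34.40 + 10
= 308.4 mOsm/kg ≈ 308.4 mOsm/kg
Osmolar gap = measured − calculated = 305 − 308.4 = -3.4 mOsm/kg

-3.4 mOsm/kg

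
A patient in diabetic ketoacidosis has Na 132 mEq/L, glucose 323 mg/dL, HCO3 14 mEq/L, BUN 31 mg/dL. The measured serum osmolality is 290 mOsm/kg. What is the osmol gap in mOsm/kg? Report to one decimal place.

Calculated osmolality = 2·Na + glucose/18 + BUN/2.8
= 2·132 + 323/18 + 31/2.8
= 264 + 17.94 + 11.07
= 293.01 mOsm/kg ≈ 293.0 mOsm/kg
Osmolar gap = measured − calculated = 290 − 293.0 = -3.0 mOsm/kg

-3.0 mOsm/kg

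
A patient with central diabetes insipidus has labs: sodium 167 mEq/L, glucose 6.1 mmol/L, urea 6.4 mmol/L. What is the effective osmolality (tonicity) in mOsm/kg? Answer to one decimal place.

Effective osmolality excludes urea (freely permeant across cell membranes):
2·Na + glucose
= 2·167 + 6.1
= 334 + 6.1
= 340.1 mOsm/kg

340.1 mOsm/kg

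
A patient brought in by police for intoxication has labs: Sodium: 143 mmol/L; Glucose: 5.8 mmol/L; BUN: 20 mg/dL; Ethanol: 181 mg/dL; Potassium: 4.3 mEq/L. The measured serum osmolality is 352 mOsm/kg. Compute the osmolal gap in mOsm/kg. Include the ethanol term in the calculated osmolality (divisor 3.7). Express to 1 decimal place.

Calculated osmolality = 2·Na + glucose + BUN/2.8 + ethanol/3.7
= 2·143 + 5.8 + 20/2.8 + 181/3.7
= 286 + 5.80 + 7.14 + 48.92
= 347.86 mOsm/kg ≈ 347.9 mOsm/kg
Osmolar gap = measured − calculated = 352 − 347.9 = 4.1 mOsm/kg

4.1 mOsm/kg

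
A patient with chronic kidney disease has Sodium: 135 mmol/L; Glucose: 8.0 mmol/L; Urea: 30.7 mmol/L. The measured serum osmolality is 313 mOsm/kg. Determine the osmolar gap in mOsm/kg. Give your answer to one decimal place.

Calculated osmolality = 2·Na + glucose + urea
= 2·135 + 8 + 30.7
= 270 + 8 + 30.70
= 308.7 mOsm/kg ≈ 308.7 mOsm/kg
Osmolar gap = measured − calculated = 313 − 308.7 = 4.3 mOsm/kg

4.3 mOsm/kg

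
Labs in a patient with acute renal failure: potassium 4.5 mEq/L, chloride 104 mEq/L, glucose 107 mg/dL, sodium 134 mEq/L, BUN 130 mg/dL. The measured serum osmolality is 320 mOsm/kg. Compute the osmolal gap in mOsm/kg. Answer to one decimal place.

-0.4 mOsm/kg

Calculated osmolality = 2·Na + glucose/18 + BUN/2.8
= 2·134 + 107/18 + 130/2.8
= 268 + 5.94 + 46.43
= 320.37 mOsm/kg ≈ 320.4 mOsm/kg
Osmolar gap = measured − calculated = 320 − 320.4 = -0.4 mOsm/kg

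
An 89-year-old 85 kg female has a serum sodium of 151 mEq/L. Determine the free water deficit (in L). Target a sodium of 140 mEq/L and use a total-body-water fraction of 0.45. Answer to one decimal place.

3.0 L

TBW = 0.45 · 85 = 38.25 L
Free water deficit = TBW · (Na/140 − 1)
= 38.25 · (151/140 − 1)
= 38.25 · 0.0786
= 3.01 L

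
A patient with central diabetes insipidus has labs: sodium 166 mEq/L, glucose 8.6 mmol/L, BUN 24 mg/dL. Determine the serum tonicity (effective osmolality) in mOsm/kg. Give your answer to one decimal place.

Effective osmolality excludes urea (freely permeant across cell membranes):
2·Na + glucose
= 2·166 + 8.6
= 332 + 8.6
= 340.6 mOsm/kg

340.6 mOsm/kg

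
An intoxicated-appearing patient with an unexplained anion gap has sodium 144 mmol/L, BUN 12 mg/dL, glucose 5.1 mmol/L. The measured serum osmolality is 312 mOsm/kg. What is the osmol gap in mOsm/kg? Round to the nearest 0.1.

14.6 mOsm/kg

Calculated osmolality = 2·Na + glucose + BUN/2.8
= 2·144 + 5.1 + 12/2.8
= 288 + 5.10 + 4.29
= 297.39 mOsm/kg ≈ 297.4 mOsm/kg
Osmolar gap = measured − calculated = 312 − 297.4 = 14.6 mOsm/kg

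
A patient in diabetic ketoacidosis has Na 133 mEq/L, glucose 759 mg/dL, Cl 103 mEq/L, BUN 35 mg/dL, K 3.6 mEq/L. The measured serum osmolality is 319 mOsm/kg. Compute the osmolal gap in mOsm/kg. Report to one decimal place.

Calculated osmolality = 2·Na + glucose/18 + BUN/2.8
= 2·133 + 759/18 + 35/2.8
= 266 + 42.17 + 12.50
= 320.67 mOsm/kg ≈ 320.7 mOsm/kg
Osmolar gap = measured − calculated = 319 − 320.7 = -1.7 mOsm/kg

-1.7 mOsm/kg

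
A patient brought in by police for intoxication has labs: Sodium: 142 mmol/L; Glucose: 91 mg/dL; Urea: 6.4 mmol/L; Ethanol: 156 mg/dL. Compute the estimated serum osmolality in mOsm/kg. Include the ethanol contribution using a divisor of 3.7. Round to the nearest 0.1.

Calculated osmolality = 2·Na + glucose/18 + urea + ethanol/3.7
= 2·142 + 91/18 + 6.4 + 156/3.7
= 284 + 5.06 + 6.40 + 42.16
= 337.62 mOsm/kg

337.6 mOsm/kg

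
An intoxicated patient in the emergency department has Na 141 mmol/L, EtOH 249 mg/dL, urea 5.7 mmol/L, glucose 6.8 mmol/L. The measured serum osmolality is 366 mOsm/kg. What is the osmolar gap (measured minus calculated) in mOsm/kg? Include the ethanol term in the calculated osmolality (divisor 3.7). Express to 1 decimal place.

Calculated osmolality = 2·Na + glucose + urea + ethanol/3.7
= 2·141 + 6.8 + 5.7 + 249/3.7
= 282 + 6.80 + 5.70 + 67.30
= 361.8 mOsm/kg ≈ 361.8 mOsm/kg
Osmolar gap = measured − calculated = 366 − 361.8 = 4.2 mOsm/kg

4.2 mOsm/kg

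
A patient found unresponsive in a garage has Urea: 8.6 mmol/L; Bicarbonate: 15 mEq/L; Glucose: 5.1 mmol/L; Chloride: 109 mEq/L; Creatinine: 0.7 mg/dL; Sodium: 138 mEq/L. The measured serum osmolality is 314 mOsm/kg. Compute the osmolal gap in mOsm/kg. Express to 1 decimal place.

Calculated osmolality = 2·Na + glucose + urea
= 2·138 + 5.1 + 8.6
= 276 + 5.10 + 8.60
= 289.7 mOsm/kg ≈ 289.7 mOsm/kg
Osmolar gap = measured − calculated = 314 − 289.7 = 24.3 mOsm/kg

24.3 mOsm/kg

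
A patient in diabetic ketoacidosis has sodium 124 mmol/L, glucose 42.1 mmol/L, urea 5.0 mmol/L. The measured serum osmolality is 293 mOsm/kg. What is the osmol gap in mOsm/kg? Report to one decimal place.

Calculated osmolality = 2·Na + glucose + urea
= 2·124 + 42.1 + 5
= 248 + 42.10 + 5
= 295.1 mOsm/kg ≈ 295.1 mOsm/kg
Osmolar gap = measured − calculated = 293 − 295.1 = -2.1 mOsm/kg

-2.1 mOsm/kg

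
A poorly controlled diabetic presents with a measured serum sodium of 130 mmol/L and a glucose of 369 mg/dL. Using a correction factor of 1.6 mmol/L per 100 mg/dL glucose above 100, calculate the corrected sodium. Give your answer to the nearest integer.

Corrected Na = measured Na + 1.6 · (glucose − 100)/100
= 130 + 1.6 · (369 − 100)/100
= 130 + 4.3
= 134.3 mmol/L

134 mmol/L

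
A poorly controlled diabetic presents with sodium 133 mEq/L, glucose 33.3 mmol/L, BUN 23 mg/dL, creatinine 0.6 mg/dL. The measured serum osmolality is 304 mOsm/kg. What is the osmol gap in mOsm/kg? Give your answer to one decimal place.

Calculated osmolality = 2·Na + glucose + BUN/2.8
= 2·133 + 33.3 + 23/2.8
= 266 + 33.30 + 8.21
= 307.51 mOsm/kg ≈ 307.5 mOsm/kg
Osmolar gap = measured − calculated = 304 − 307.5 = -3.5 mOsm/kg

-3.5 mOsm/kg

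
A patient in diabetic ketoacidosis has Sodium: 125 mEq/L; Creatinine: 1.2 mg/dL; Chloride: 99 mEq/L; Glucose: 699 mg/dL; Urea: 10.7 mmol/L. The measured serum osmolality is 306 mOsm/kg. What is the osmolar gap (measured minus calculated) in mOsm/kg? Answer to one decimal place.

Calculated osmolality = 2·Na + glucose/18 + urea
= 2·125 + 699/18 + 10.7
= 250 + 38.83 + 10.70
= 299.53 mOsm/kg ≈ 299.5 mOsm/kg
Osmolar gap = measured − calculated = 306 − 299.5 = 6.5 mOsm/kg

6.5 mOsm/kg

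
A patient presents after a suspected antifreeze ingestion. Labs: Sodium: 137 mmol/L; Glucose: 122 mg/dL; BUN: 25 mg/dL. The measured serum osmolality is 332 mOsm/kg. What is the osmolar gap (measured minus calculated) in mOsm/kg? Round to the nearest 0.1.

42.3 mOsm/kg

Calculated osmolality = 2·Na + glucose/18 + BUN/2.8
= 2·137 + 122/18 + 25/2.8
= 274 + 6.78 + 8.93
= 289.71 mOsm/kg ≈ 289.7 mOsm/kg
Osmolar gap = measured − calculated = 332 − 289.7 = 42.3 mOsm/kg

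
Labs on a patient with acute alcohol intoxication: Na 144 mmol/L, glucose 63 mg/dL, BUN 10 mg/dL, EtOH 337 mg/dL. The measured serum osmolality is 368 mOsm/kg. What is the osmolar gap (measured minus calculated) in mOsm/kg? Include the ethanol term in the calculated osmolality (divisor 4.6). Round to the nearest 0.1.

-0.3 mOsm/kg

Calculated osmolality = 2·Na + glucose/18 + BUN/2.8 + ethanol/4.6
= 2·144 + 63/18 + 10/2.8 + 337/4.6
= 288 + 3.50 + 3.57 + 73.26
= 368.33 mOsm/kg ≈ 368.3 mOsm/kg
Osmolar gap = measured − calculated = 368 − 368.3 = -0.3 mOsm/kg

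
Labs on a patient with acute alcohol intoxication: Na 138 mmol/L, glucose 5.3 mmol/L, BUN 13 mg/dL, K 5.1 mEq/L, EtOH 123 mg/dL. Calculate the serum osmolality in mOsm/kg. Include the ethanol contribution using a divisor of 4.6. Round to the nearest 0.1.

312.7 mOsm/kg

Calculated osmolality = 2·Na + glucose + BUN/2.8 + ethanol/4.6
= 2·138 + 5.3 + 13/2.8 + 123/4.6
= 276 + 5.30 + 4.64 + 26.74
= 312.68 mOsm/kg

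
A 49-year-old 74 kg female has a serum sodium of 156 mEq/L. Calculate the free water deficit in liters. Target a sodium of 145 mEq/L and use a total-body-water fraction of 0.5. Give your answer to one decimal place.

TBW = 0.5 · 74 = 37 L
Free water deficit = TBW · (Na/145 − 1)
= 37 · (156/145 − 1)
= 37 · 0.0759
= 2.81 L

2.8 L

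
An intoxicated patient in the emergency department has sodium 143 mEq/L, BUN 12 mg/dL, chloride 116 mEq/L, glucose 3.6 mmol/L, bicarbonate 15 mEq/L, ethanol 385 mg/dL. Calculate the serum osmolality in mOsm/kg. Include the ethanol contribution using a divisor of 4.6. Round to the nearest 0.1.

377.6 mOsm/kg

Calculated osmolality = 2·Na + glucose + BUN/2.8 + ethanol/4.6
= 2·143 + 3.6 + 12/2.8 + 385/4.6
= 286 + 3.60 + 4.29 + 83.70
= 377.59 mOsm/kg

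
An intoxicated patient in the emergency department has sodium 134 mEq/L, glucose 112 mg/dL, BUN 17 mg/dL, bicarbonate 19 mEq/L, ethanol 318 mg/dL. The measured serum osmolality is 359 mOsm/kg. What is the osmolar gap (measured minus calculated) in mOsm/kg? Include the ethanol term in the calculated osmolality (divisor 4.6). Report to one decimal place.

Calculated osmolality = 2·Na + glucose/18 + BUN/2.8 + ethanol/4.6
= 2·134 + 112/18 + 17/2.8 + 318/4.6
= 268 + 6.22 + 6.07 + 69.13
= 349.42 mOsm/kg ≈ 349.4 mOsm/kg
Osmolar gap = measured − calculated = 359 − 349.4 = 9.6 mOsm/kg

9.6 mOsm/kg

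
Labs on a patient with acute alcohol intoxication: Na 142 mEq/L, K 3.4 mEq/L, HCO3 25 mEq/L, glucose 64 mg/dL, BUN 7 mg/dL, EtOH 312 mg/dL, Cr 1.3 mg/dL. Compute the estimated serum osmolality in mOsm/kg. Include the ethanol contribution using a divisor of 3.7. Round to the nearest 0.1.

374.4 mOsm/kg

Calculated osmolality = 2·Na + glucose/18 + BUN/2.8 + ethanol/3.7
= 2·142 + 64/18 + 7/2.8 + 312/3.7
= 284 + 3.56 + 2.50 + 84.32
= 374.38 mOsm/kg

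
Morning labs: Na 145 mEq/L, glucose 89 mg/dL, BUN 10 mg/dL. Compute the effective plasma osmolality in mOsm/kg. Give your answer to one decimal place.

294.9 mOsm/kg

Effective osmolality excludes urea (freely permeant across cell membranes):
2·Na + glucose/18
= 2·145 + 89/18
= 290 + 4.94
= 294.94 mOsm/kg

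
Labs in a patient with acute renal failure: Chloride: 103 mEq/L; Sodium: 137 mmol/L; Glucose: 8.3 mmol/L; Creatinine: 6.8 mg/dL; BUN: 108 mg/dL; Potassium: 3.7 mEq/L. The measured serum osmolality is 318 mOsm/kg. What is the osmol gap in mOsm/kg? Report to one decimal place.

Calculated osmolality = 2·Na + glucose + BUN/2.8
= 2·137 + 8.3 + 108/2.8
= 274 + 8.30 + 38.57
= 320.87 mOsm/kg ≈ 320.9 mOsm/kg
Osmolar gap = measured − calculated = 318 − 320.9 = -2.9 mOsm/kg

-2.9 mOsm/kg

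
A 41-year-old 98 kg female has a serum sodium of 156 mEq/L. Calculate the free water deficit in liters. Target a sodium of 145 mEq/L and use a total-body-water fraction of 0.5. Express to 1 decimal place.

TBW = 0.5 · 98 = 49 L
Free water deficit = TBW · (Na/145 − 1)
= 49 · (156/145 − 1)
= 49 · 0.0759
= 3.72 L

3.7 L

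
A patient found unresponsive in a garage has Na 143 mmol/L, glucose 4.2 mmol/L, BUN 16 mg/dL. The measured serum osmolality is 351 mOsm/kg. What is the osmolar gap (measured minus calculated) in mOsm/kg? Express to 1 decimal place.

Calculated osmolality = 2·Na + glucose + BUN/2.8
= 2·143 + 4.2 + 16/2.8
= 286 + 4.20 + 5.71
= 295.91 mOsm/kg ≈ 295.9 mOsm/kg
Osmolar gap = measured − calculated = 351 − 295.9 = 55.1 mOsm/kg

55.1 mOsm/kg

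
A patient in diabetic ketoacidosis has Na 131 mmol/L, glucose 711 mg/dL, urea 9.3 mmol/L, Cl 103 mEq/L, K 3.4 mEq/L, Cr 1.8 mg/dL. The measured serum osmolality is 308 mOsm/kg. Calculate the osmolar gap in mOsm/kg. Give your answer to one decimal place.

-2.8 mOsm/kg

Calculated osmolality = 2·Na + glucose/18 + urea
= 2·131 + 711/18 + 9.3
= 262 + 39.50 + 9.30
= 310.8 mOsm/kg ≈ 310.8 mOsm/kg
Osmolar gap = measured − calculated = 308 − 310.8 = -2.8 mOsm/kg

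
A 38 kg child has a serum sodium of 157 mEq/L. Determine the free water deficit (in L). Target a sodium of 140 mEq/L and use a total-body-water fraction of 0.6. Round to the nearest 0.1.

2.8 L

TBW = 0.6 · 38 = 22.8 L
Free water deficit = TBW · (Na/140 − 1)
= 22.8 · (157/140 − 1)
= 22.8 · 0.1214
= 2.77 L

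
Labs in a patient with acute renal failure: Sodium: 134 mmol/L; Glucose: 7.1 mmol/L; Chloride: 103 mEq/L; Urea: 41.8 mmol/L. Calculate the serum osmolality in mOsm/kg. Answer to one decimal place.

Calculated osmolality = 2·Na + glucose + urea
= 2·134 + 7.1 + 41.8
= 268 + 7.10 + 41.80
= 316.9 mOsm/kg

316.9 mOsm/kg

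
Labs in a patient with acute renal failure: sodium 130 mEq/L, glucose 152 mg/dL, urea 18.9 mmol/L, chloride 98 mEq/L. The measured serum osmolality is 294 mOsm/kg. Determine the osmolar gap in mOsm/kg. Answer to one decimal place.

6.7 mOsm/kg

Calculated osmolality = 2·Na + glucose/18 + urea
= 2·130 + 152/18 + 18.9
= 260 + 8.44 + 18.90
= 287.34 mOsm/kg ≈ 287.3 mOsm/kg
Osmolar gap = measured − calculated = 294 − 287.3 = 6.7 mOsm/kg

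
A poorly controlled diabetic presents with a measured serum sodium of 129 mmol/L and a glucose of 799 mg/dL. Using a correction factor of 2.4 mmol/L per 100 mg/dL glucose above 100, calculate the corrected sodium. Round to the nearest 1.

Corrected Na = measured Na + 2.4 · (glucose − 100)/100
= 129 + 2.4 · (799 − 100)/100
= 129 + 16.8
= 145.8 mmol/L

146 mmol/L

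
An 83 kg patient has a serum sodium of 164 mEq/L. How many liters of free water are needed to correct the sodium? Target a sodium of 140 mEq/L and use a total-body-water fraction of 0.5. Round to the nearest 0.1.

TBW = 0.5 · 83 = 41.5 L
Free water deficit = TBW · (Na/140 − 1)
= 41.5 · (164/140 − 1)
= 41.5 · 0.1714
= 7.11 L

7.1 L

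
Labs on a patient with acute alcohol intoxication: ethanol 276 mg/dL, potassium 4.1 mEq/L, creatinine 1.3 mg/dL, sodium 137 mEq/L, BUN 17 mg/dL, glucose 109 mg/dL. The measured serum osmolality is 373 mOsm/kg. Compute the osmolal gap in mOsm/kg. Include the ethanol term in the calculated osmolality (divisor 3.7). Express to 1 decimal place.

12.3 mOsm/kg

Calculated osmolality = 2·Na + glucose/18 + BUN/2.8 + ethanol/3.7
= 2·137 + 109/18 + 17/2.8 + 276/3.7
= 274 + 6.06 + 6.07 + 74.59
= 360.72 mOsm/kg ≈ 360.7 mOsm/kg
Osmolar gap = measured − calculated = 373 − 360.7 = 12.3 mOsm/kg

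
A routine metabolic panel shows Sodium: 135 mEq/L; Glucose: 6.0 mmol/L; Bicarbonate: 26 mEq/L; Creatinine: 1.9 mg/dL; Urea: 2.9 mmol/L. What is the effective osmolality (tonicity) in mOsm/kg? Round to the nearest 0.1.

276.0 mOsm/kg

Effective osmolality excludes urea (freely permeant across cell membranes):
2·Na + glucose
= 2·135 + 6
= 270 + 6
= 276 mOsm/kg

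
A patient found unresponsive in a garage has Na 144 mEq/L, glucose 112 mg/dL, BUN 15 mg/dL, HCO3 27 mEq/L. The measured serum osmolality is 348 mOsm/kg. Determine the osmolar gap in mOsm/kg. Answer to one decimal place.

48.4 mOsm/kg

Calculated osmolality = 2·Na + glucose/18 + BUN/2.8
= 2·144 + 112/18 + 15/2.8
= 288 + 6.22 + 5.36
= 299.58 mOsm/kg ≈ 299.6 mOsm/kg
Osmolar gap = measured − calculated = 348 − 299.6 = 48.4 mOsm/kg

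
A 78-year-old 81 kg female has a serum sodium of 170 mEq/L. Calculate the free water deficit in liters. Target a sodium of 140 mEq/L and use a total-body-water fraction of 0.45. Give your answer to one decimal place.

TBW = 0.45 · 81 = 36.45 L
Free water deficit = TBW · (Na/140 − 1)
= 36.45 · (170/140 − 1)
= 36.45 · 0.2143
= 7.81 L

7.8 L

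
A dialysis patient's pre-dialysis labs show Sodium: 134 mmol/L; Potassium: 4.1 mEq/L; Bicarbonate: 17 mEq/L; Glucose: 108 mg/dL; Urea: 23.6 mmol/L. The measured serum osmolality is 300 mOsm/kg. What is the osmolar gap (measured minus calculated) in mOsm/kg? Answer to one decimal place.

Calculated osmolality = 2·Na + glucose/18 + urea
= 2·134 + 108/18 + 23.6
= 268 + 6 + 23.60
= 297.6 mOsm/kg ≈ 297.6 mOsm/kg
Osmolar gap = measured − calculated = 300 − 297.6 = 2.4 mOsm/kg

2.4 mOsm/kg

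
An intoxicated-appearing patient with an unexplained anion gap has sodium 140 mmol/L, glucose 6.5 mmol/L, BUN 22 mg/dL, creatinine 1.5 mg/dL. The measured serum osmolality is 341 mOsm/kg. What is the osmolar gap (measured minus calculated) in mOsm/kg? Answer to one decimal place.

Calculated osmolality = 2·Na + glucose + BUN/2.8
= 2·140 + 6.5 + 22/2.8
= 280 + 6.50 + 7.86
= 294.36 mOsm/kg ≈ 294.4 mOsm/kg
Osmolar gap = measured − calculated = 341 − 294.4 = 46.6 mOsm/kg

46.6 mOsm/kg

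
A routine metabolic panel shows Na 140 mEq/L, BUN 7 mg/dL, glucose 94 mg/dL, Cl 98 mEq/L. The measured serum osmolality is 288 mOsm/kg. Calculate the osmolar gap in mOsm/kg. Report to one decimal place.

Calculated osmolality = 2·Na + glucose/18 + BUN/2.8
= 2·140 + 94/18 + 7/2.8
= 280 + 5.22 + 2.50
= 287.72 mOsm/kg ≈ 287.7 mOsm/kg
Osmolar gap = measured − calculated = 288 − 287.7 = 0.3 mOsm/kg

0.3 mOsm/kg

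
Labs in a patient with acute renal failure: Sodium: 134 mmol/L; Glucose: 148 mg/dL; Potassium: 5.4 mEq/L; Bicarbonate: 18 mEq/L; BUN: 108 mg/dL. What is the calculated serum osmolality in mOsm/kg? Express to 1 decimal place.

Calculated osmolality = 2·Na + glucose/18 + BUN/2.8
= 2·134 + 148/18 + 108/2.8
= 268 + 8.22 + 38.57
= 314.79 mOsm/kg

314.8 mOsm/kg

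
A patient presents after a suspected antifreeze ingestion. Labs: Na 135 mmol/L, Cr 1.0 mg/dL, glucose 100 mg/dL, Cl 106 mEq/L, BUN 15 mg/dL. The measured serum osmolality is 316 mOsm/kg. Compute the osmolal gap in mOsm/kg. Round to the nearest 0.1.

35.1 mOsm/kg

Calculated osmolality = 2·Na + glucose/18 + BUN/2.8
= 2·135 + 100/18 + 15/2.8
= 270 + 5.56 + 5.36
= 280.92 mOsm/kg ≈ 280.9 mOsm/kg
Osmolar gap = measured − calculated = 316 − 280.9 = 35.1 mOsm/kg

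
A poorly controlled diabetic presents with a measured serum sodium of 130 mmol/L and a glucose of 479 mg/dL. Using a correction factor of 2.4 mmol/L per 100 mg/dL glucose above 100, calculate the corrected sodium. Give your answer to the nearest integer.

139 mmol/L

Corrected Na = measured Na + 2.4 · (glucose − 100)/100
= 130 + 2.4 · (479 − 100)/100
= 130 + 9.1
= 139.1 mmol/L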